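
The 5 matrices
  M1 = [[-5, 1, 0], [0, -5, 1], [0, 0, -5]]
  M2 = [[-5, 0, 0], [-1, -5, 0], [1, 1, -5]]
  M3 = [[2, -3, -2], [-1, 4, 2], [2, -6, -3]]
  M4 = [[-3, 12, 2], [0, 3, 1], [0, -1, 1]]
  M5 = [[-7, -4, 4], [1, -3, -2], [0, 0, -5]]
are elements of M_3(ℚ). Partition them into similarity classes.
4 classes: {M1, M2}, {M3}, {M4}, {M5}

Characteristic polynomials: χ_{M1} = (x + 5)^3, χ_{M2} = (x + 5)^3, χ_{M3} = (x - 1)^3, χ_{M4} = (x - 2)^2(x + 3), χ_{M5} = (x + 5)^3.

{M1, M2}: invariant factors (x + 5)^3.

{M3}: invariant factors x - 1, (x - 1)^2.

{M4}: invariant factors (x - 2)^2(x + 3).

{M5}: invariant factors x + 5, (x + 5)^2.

Matrices are similar if and only if their invariant-factor lists agree; the partition into similarity classes is {M1, M2}, {M3}, {M4}, {M5}.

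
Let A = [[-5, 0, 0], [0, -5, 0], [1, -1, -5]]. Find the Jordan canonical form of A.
The characteristic polynomial is det(xI - A) = (x + 5)^3, so the eigenvalues are -5 (algebraic multiplicity 3).

For λ = -5: rank(A + 5I) = 1, rank((A + 5I)^2) = 0. The eigenspace has dimension 3 - 1 = 2, so there are 2 Jordan blocks; the rank sequence gives block sizes [2, 1].

Assembling the blocks gives the Jordan form J above.

J = [[-5, 1, 0], [0, -5, 0], [0, 0, -5]]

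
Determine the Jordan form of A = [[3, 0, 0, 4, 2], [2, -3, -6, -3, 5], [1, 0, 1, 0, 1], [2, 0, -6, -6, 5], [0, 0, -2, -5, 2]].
The characteristic polynomial is det(xI - A) = (x - 1)^3(x + 3)^2, so the eigenvalues are -3 (algebraic multiplicity 2), 1 (algebraic multiplicity 3).

For λ = -3: rank(A + 3I) = 3. The eigenspace has dimension 5 - 3 = 2, so there are 2 Jordan blocks; the rank sequence gives block sizes [1, 1].

For λ = 1: rank(A - I) = 4, rank((A - I)^2) = 3, rank((A - I)^3) = 2. The eigenspace has dimension 5 - 4 = 1, so there is 1 Jordan block; the rank sequence gives block sizes [3].

Assembling the blocks gives the Jordan form J above.

J = [[-3, 0, 0, 0, 0], [0, -3, 0, 0, 0], [0, 0, 1, 1, 0], [0, 0, 0, 1, 1], [0, 0, 0, 0, 1]]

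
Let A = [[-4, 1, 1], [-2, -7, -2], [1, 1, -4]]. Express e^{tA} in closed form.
e^{tA} = [[(t + 1)*e^{-5*t}, t*e^{-5*t}, t*e^{-5*t}], [-2*t*e^{-5*t}, (1 - 2*t)*e^{-5*t}, -2*t*e^{-5*t}], [t*e^{-5*t}, t*e^{-5*t}, (t + 1)*e^{-5*t}]]

A has Jordan form J = [[-5, 1, 0], [0, -5, 0], [0, 0, -5]] with A = PJP^{-1}, so e^{tA} = P e^{tJ} P^{-1}.

For a Jordan block J_k(λ), e^{tJ_k(λ)} = e^{λt} · (I + tN + t^2 N^2/2! + ... + t^{k-1} N^{k-1}/(k-1)!) where N is the nilpotent superdiagonal part.

Assembling the blocks and conjugating back gives the entries of e^{tA} as shown above.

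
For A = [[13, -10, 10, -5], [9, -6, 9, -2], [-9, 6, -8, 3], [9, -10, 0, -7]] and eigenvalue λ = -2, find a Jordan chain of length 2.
We seek v_1 ∈ ker((A + 2I)^2) \ ker(A + 2I), then set v_{i+1} = (A + 2I) v_i.

One such chain is v_1 = [[2, 2, -1, 0]]^T, v_2 = [[0, 1, 0, -2]]^T. Check: (A + 2I) v_2 = [[0, 0, 0, 0]]^T = 0.

v_1 = [[2, 2, -1, 0]]^T, v_2 = [[0, 1, 0, -2]]^T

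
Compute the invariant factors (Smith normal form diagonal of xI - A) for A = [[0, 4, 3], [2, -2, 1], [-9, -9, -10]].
(x + 4)^3

The Jordan structure of A has elementary divisors (x + 4)^3. Arranging the block sizes at each eigenvalue in decreasing order and taking row products gives the invariant factors.

Invariant factors (smallest first, each dividing the next): (x + 4)^3.

Check: the last factor (x + 4)^3 is the minimal polynomial, and the product (x + 4)^3 is the characteristic polynomial.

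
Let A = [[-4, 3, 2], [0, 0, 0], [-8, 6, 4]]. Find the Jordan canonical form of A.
The characteristic polynomial is det(xI - A) = x^3, so the eigenvalues are 0 (algebraic multiplicity 3).

For λ = 0: rank(A) = 1, rank(A^2) = 0. The eigenspace has dimension 3 - 1 = 2, so there are 2 Jordan blocks; the rank sequence gives block sizes [2, 1].

Assembling the blocks gives the Jordan form J above.

J = [[0, 1, 0], [0, 0, 0], [0, 0, 0]]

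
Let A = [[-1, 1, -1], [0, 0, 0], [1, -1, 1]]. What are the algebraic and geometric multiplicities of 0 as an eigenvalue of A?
The characteristic polynomial is x^3, so the factor x appears with exponent 3: the algebraic multiplicity is 3.

rank(A) = 1, so the eigenspace has dimension 3 - 1 = 2: the geometric multiplicity is 2.

Since 2 < 3, A is not diagonalizable.

algebraic multiplicity 3, geometric multiplicity 2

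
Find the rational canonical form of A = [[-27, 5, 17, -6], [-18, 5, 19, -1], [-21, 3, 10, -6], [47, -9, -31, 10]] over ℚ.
R = [[0, 0, 0, 4], [1, 0, 0, -2], [0, 1, 0, -2], [0, 0, 1, -2]]

The invariant factors of A (the non-unit diagonal entries of the Smith normal form of xI - A over ℚ[x]) are (x + 2)(x^3 + 2x - 2), each dividing the next. The characteristic polynomial is their product, (x + 2)(x^3 + 2x - 2).

The rational canonical form is the block-diagonal matrix of companion matrices C(f_i):
R = [[0, 0, 0, 4], [1, 0, 0, -2], [0, 1, 0, -2], [0, 0, 1, -2]].

Note the characteristic polynomial does not split into linear factors over ℚ, so A has no Jordan form over ℚ; the rational canonical form exists over any field.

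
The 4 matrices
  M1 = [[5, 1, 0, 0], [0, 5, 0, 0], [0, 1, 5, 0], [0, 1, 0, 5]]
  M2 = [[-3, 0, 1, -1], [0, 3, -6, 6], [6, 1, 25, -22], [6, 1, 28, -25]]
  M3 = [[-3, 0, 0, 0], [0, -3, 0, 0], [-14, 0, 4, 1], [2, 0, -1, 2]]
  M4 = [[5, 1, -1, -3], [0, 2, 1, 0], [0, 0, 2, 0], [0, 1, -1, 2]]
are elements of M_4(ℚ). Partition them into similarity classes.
4 classes: {M1}, {M2}, {M3}, {M4}

Characteristic polynomials: χ_{M1} = (x - 5)^4, χ_{M2} = (x - 3)^2(x + 3)^2, χ_{M3} = (x - 3)^2(x + 3)^2, χ_{M4} = (x - 5)(x - 2)^3.

{M1}: invariant factors x - 5, x - 5, (x - 5)^2.

{M2}: invariant factors (x - 3)^2(x + 3)^2.

{M3}: invariant factors x + 3, (x - 3)^2(x + 3).

{M4}: invariant factors (x - 5)(x - 2)^3.

Matrices are similar if and only if their invariant-factor lists agree; the partition into similarity classes is {M1}, {M2}, {M3}, {M4}.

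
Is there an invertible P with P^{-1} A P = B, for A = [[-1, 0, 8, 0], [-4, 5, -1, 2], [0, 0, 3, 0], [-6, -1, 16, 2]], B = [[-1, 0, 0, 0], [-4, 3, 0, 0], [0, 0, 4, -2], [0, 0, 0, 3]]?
Both have characteristic polynomial (x - 4)(x - 3)^2(x + 1), but the minimal polynomial of A is (x - 4)(x - 3)^2(x + 1) while the minimal polynomial of B is (x - 4)(x - 3)(x + 1). The minimal polynomial is a similarity invariant, so A and B are not similar.

No.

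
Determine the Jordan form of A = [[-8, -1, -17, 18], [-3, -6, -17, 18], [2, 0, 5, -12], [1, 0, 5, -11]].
The characteristic polynomial is det(xI - A) = (x + 5)^4, so the eigenvalues are -5 (algebraic multiplicity 4).

For λ = -5: rank(A + 5I) = 2, rank((A + 5I)^2) = 1, rank((A + 5I)^3) = 0. The eigenspace has dimension 4 - 2 = 2, so there are 2 Jordan blocks; the rank sequence gives block sizes [3, 1].

Assembling the blocks gives the Jordan form J above.

J = [[-5, 1, 0, 0], [0, -5, 1, 0], [0, 0, -5, 0], [0, 0, 0, -5]]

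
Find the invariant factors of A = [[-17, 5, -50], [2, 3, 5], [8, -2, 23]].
(x - 3)^3

The Jordan structure of A has elementary divisors (x - 3)^3. Arranging the block sizes at each eigenvalue in decreasing order and taking row products gives the invariant factors.

Invariant factors (smallest first, each dividing the next): (x - 3)^3.

Check: the last factor (x - 3)^3 is the minimal polynomial, and the product (x - 3)^3 is the characteristic polynomial.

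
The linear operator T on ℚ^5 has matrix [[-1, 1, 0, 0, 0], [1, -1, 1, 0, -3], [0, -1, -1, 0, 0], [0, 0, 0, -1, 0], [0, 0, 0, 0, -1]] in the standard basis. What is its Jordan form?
The characteristic polynomial is det(xI - A) = (x + 1)^5, so the eigenvalues are -1 (algebraic multiplicity 5).

For λ = -1: rank(A + I) = 2, rank((A + I)^2) = 1, rank((A + I)^3) = 0. The eigenspace has dimension 5 - 2 = 3, so there are 3 Jordan blocks; the rank sequence gives block sizes [3, 1, 1].

Assembling the blocks gives the Jordan form J above.

J = [[-1, 1, 0, 0, 0], [0, -1, 1, 0, 0], [0, 0, -1, 0, 0], [0, 0, 0, -1, 0], [0, 0, 0, 0, -1]]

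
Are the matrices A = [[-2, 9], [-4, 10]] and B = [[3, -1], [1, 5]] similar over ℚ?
Two matrices over a field are similar if and only if they have the same invariant factors.

Both A and B have characteristic polynomial (x - 4)^2 and minimal polynomial (x - 4)^2. Computing further, both have invariant factors (x - 4)^2. Hence A and B are similar.

Yes.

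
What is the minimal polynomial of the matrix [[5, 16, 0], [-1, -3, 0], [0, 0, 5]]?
The characteristic polynomial factors as (x - 5)(x - 1)^2. The minimal polynomial is ∏(x - λ)^{k_λ} where k_λ is the size of the largest Jordan block at λ.

For λ = 1: rank(A - I) = 2, and the largest Jordan block has size 2 (the smallest k with rank((A - I)^k) = rank((A - I)^(k+1))).
For λ = 5: rank(A - 5I) = 2, and the largest Jordan block has size 1 (the smallest k with rank((A - 5I)^k) = rank((A - 5I)^(k+1))).

So m_A(x) = (x - 5)(x - 1)^2.

m_A(x) = (x - 5)(x - 1)^2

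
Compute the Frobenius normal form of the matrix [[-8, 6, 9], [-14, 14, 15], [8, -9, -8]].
The invariant factors of A (the non-unit diagonal entries of the Smith normal form of xI - A over ℚ[x]) are (x - 2)(x - 1)(x + 5), each dividing the next. The characteristic polynomial is their product, (x - 2)(x - 1)(x + 5).

The rational canonical form is the block-diagonal matrix of companion matrices C(f_i):
R = [[0, 0, -10], [1, 0, 13], [0, 1, -2]].

R = [[0, 0, -10], [1, 0, 13], [0, 1, -2]]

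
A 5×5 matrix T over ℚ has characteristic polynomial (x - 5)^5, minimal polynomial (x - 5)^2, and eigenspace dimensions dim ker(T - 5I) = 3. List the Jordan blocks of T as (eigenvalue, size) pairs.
λ = 5: algebraic multiplicity 5 (exponent in χ_T), largest block size 2 (exponent in m_T), 3 blocks (geometric multiplicity). These force block sizes [2, 2, 1].

Jordan blocks: (5, 2), (5, 2), (5, 1)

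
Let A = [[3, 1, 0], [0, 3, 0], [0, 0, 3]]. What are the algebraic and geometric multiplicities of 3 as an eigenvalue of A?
The characteristic polynomial is (x - 3)^3, so the factor x - 3 appears with exponent 3: the algebraic multiplicity is 3.

rank(A - 3I) = 1, so the eigenspace has dimension 3 - 1 = 2: the geometric multiplicity is 2.

Since 2 < 3, A is not diagonalizable.

algebraic multiplicity 3, geometric multiplicity 2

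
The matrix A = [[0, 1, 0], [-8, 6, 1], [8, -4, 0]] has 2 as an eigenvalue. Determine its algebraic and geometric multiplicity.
The characteristic polynomial is (x - 2)^3, so the factor x - 2 appears with exponent 3: the algebraic multiplicity is 3.

rank(A - 2I) = 2, so the eigenspace has dimension 3 - 2 = 1: the geometric multiplicity is 1.

Since 1 < 3, A is not diagonalizable.

algebraic multiplicity 3, geometric multiplicity 1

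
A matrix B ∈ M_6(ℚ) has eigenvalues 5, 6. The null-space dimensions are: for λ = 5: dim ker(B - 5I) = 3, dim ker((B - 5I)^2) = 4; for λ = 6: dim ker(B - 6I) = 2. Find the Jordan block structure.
Jordan blocks: (5, 2), (5, 1), (5, 1), (6, 1), (6, 1)

λ = 5: successive nullity increments [3, 1] count blocks of size ≥ k; block sizes are [2, 1, 1].
λ = 6: successive nullity increments [2] count blocks of size ≥ k; block sizes are [1, 1].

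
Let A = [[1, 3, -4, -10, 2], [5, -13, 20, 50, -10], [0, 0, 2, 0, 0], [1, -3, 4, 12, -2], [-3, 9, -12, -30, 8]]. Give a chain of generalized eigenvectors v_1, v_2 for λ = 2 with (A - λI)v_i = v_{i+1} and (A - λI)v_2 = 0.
v_1 = [[0, 5, 0, 1, -2]]^T, v_2 = [[1, -5, 0, -1, 3]]^T

We seek v_1 ∈ ker((A - 2I)^2) \ ker(A - 2I), then set v_{i+1} = (A - 2I) v_i.

One such chain is v_1 = [[0, 5, 0, 1, -2]]^T, v_2 = [[1, -5, 0, -1, 3]]^T. Check: (A - 2I) v_2 = [[0, 0, 0, 0, 0]]^T = 0.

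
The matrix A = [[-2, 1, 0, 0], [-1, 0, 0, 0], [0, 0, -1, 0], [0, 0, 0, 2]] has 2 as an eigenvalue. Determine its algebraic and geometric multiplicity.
algebraic multiplicity 1, geometric multiplicity 1

The characteristic polynomial is (x - 2)(x + 1)^3, so the factor x - 2 appears with exponent 1: the algebraic multiplicity is 1.

rank(A - 2I) = 3, so the eigenspace has dimension 4 - 3 = 1: the geometric multiplicity is 1.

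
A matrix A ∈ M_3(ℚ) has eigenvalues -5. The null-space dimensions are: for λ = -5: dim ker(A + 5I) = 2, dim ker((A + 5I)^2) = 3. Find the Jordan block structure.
Jordan blocks: (-5, 2), (-5, 1)

λ = -5: successive nullity increments [2, 1] count blocks of size ≥ k; block sizes are [2, 1].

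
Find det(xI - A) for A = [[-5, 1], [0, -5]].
xI - A = [[x + 5, -1], [0, x + 5]].

Expanding det(xI - A) along the first row:
det(xI - A) = + (x + 5)·det([[x + 5]]) - (-1)·det([[0]]).

Evaluating gives χ_A(x) = x^2 + 10x + 25 = (x + 5)^2.

χ_A(x) = (x + 5)^2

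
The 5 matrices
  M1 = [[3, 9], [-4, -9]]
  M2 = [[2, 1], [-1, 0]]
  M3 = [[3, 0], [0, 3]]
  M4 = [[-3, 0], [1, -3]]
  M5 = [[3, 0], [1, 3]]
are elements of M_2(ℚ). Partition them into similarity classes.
Characteristic polynomials: χ_{M1} = (x + 3)^2, χ_{M2} = (x - 1)^2, χ_{M3} = (x - 3)^2, χ_{M4} = (x + 3)^2, χ_{M5} = (x - 3)^2.

{M1, M4}: invariant factors (x + 3)^2.

{M2}: invariant factors (x - 1)^2.

{M3}: invariant factors x - 3, x - 3.

{M5}: invariant factors (x - 3)^2.

Matrices are similar if and only if their invariant-factor lists agree; the partition into similarity classes is {M1, M4}, {M2}, {M3}, {M5}.

4 classes: {M1, M4}, {M2}, {M3}, {M5}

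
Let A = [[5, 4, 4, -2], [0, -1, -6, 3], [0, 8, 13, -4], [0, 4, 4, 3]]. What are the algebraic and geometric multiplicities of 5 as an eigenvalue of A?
The characteristic polynomial is (x - 5)^4, so the factor x - 5 appears with exponent 4: the algebraic multiplicity is 4.

rank(A - 5I) = 1, so the eigenspace has dimension 4 - 1 = 3: the geometric multiplicity is 3.

Since 3 < 4, A is not diagonalizable.

algebraic multiplicity 4, geometric multiplicity 3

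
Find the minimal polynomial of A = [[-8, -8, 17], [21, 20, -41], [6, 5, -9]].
m_A(x) = (x - 1)^3

The characteristic polynomial factors as (x - 1)^3. The minimal polynomial is ∏(x - λ)^{k_λ} where k_λ is the size of the largest Jordan block at λ.

For λ = 1: rank(A - I) = 2, and the largest Jordan block has size 3 (the smallest k with rank((A - I)^k) = rank((A - I)^(k+1))).

So m_A(x) = (x - 1)^3.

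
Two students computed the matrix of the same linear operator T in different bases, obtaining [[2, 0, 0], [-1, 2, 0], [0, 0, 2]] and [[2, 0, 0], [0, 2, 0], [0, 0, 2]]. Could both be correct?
No.

Both have characteristic polynomial (x - 2)^3, but the minimal polynomial of A is (x - 2)^2 while the minimal polynomial of B is x - 2. The minimal polynomial is a similarity invariant, so A and B are not similar.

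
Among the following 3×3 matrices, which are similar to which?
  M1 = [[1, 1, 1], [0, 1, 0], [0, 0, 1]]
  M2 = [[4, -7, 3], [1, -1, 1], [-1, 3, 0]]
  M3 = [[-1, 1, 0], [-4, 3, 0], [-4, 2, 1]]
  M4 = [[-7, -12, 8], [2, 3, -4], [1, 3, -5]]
Characteristic polynomials: χ_{M1} = (x - 1)^3, χ_{M2} = (x - 1)^3, χ_{M3} = (x - 1)^3, χ_{M4} = (x + 3)^3.

{M1, M3}: invariant factors x - 1, (x - 1)^2.

{M2}: invariant factors (x - 1)^3.

{M4}: invariant factors x + 3, (x + 3)^2.

Matrices are similar if and only if their invariant-factor lists agree; the partition into similarity classes is {M1, M3}, {M2}, {M4}.

3 classes: {M1, M3}, {M2}, {M4}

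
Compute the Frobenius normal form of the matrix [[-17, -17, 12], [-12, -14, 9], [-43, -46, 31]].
R = [[0, 0, -5], [1, 0, -3], [0, 1, 0]]

The invariant factors of A (the non-unit diagonal entries of the Smith normal form of xI - A over ℚ[x]) are x^3 + 3x + 5, each dividing the next. The characteristic polynomial is their product, x^3 + 3x + 5.

The rational canonical form is the block-diagonal matrix of companion matrices C(f_i):
R = [[0, 0, -5], [1, 0, -3], [0, 1, 0]].

Note the characteristic polynomial does not split into linear factors over ℚ, so A has no Jordan form over ℚ; the rational canonical form exists over any field.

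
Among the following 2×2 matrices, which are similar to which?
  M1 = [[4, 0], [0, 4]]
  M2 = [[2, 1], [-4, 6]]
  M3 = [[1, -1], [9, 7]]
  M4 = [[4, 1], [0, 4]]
Characteristic polynomials: χ_{M1} = (x - 4)^2, χ_{M2} = (x - 4)^2, χ_{M3} = (x - 4)^2, χ_{M4} = (x - 4)^2.

{M1}: invariant factors x - 4, x - 4.

{M2, M3, M4}: invariant factors (x - 4)^2.

Matrices are similar if and only if their invariant-factor lists agree; the partition into similarity classes is {M1}, {M2, M3, M4}.

2 classes: {M1}, {M2, M3, M4}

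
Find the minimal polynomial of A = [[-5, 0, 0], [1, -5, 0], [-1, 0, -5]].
m_A(x) = (x + 5)^2

The characteristic polynomial factors as (x + 5)^3. The minimal polynomial is ∏(x - λ)^{k_λ} where k_λ is the size of the largest Jordan block at λ.

For λ = -5: rank(A + 5I) = 1, and the largest Jordan block has size 2 (the smallest k with rank((A + 5I)^k) = rank((A + 5I)^(k+1))).

So m_A(x) = (x + 5)^2.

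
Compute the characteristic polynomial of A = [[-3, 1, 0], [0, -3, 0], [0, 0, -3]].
xI - A = [[x + 3, -1, 0], [0, x + 3, 0], [0, 0, x + 3]].

Expanding det(xI - A) along the first row:
det(xI - A) = + (x + 3)·det([[x + 3, 0], [0, x + 3]]) - (-1)·det([[0, 0], [0, x + 3]]) + (0)·det([[0, x + 3], [0, 0]]).

Evaluating gives χ_A(x) = x^3 + 9x^2 + 27x + 27 = (x + 3)^3.

χ_A(x) = (x + 3)^3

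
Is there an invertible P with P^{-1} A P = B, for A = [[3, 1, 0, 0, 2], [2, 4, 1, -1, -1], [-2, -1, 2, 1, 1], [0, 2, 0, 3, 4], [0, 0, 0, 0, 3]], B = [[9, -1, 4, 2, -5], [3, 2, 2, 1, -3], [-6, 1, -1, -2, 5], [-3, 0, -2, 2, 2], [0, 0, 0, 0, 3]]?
Two matrices over a field are similar if and only if they have the same invariant factors.

Both A and B have characteristic polynomial (x - 3)^5 and minimal polynomial (x - 3)^3. Computing further, both have invariant factors x - 3, x - 3, (x - 3)^3. Hence A and B are similar.

Yes.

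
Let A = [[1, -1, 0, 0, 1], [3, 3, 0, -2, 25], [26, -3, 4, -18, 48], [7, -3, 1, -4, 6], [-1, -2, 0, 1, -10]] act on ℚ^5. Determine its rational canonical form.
The invariant factors of A (the non-unit diagonal entries of the Smith normal form of xI - A over ℚ[x]) are (x + 4)(x^2 + x - 1)^2, each dividing the next. The characteristic polynomial is their product, (x + 4)(x^2 + x - 1)^2.

The rational canonical form is the block-diagonal matrix of companion matrices C(f_i):
R = [[0, 0, 0, 0, -4], [1, 0, 0, 0, 7], [0, 1, 0, 0, 6], [0, 0, 1, 0, -7], [0, 0, 0, 1, -6]].

Note the characteristic polynomial does not split into linear factors over ℚ, so A has no Jordan form over ℚ; the rational canonical form exists over any field.

R = [[0, 0, 0, 0, -4], [1, 0, 0, 0, 7], [0, 1, 0, 0, 6], [0, 0, 1, 0, -7], [0, 0, 0, 1, -6]]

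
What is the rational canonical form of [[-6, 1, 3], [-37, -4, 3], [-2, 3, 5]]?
The invariant factors of A (the non-unit diagonal entries of the Smith normal form of xI - A over ℚ[x]) are (x + 1)(x + 2)^2, each dividing the next. The characteristic polynomial is their product, (x + 1)(x + 2)^2.

The rational canonical form is the block-diagonal matrix of companion matrices C(f_i):
R = [[0, 0, -4], [1, 0, -8], [0, 1, -5]].

R = [[0, 0, -4], [1, 0, -8], [0, 1, -5]]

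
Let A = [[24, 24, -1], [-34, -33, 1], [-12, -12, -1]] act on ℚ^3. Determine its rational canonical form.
The invariant factors of A (the non-unit diagonal entries of the Smith normal form of xI - A over ℚ[x]) are (x + 3)^2(x + 4), each dividing the next. The characteristic polynomial is their product, (x + 3)^2(x + 4).

The rational canonical form is the block-diagonal matrix of companion matrices C(f_i):
R = [[0, 0, -36], [1, 0, -33], [0, 1, -10]].

R = [[0, 0, -36], [1, 0, -33], [0, 1, -10]]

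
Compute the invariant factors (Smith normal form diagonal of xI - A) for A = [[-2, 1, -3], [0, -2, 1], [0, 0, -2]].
(x + 2)^3

The Jordan structure of A has elementary divisors (x + 2)^3. Arranging the block sizes at each eigenvalue in decreasing order and taking row products gives the invariant factors.

Invariant factors (smallest first, each dividing the next): (x + 2)^3.

Check: the last factor (x + 2)^3 is the minimal polynomial, and the product (x + 2)^3 is the characteristic polynomial.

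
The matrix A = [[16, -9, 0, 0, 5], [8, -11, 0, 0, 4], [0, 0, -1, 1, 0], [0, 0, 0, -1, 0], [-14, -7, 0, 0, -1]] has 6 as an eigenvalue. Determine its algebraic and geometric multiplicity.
The characteristic polynomial is (x - 6)(x + 1)^4, so the factor x - 6 appears with exponent 1: the algebraic multiplicity is 1.

rank(A - 6I) = 4, so the eigenspace has dimension 5 - 4 = 1: the geometric multiplicity is 1.

algebraic multiplicity 1, geometric multiplicity 1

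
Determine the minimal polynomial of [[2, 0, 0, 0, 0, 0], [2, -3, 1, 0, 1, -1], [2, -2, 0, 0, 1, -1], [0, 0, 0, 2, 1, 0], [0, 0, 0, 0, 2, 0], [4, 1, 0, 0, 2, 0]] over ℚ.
The characteristic polynomial factors as (x - 2)^3(x + 1)^3. The minimal polynomial is ∏(x - λ)^{k_λ} where k_λ is the size of the largest Jordan block at λ.

For λ = -1: rank(A + I) = 5, and the largest Jordan block has size 3 (the smallest k with rank((A + I)^k) = rank((A + I)^(k+1))).
For λ = 2: rank(A - 2I) = 4, and the largest Jordan block has size 2 (the smallest k with rank((A - 2I)^k) = rank((A - 2I)^(k+1))).

So m_A(x) = (x - 2)^2(x + 1)^3.

m_A(x) = (x - 2)^2(x + 1)^3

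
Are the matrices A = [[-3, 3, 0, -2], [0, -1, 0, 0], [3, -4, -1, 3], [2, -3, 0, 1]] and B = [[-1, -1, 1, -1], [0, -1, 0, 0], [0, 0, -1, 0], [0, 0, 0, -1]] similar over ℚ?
Both have characteristic polynomial (x + 1)^4 and minimal polynomial (x + 1)^2. But rank(A + I) = 2 for A while rank(B + I) = 1 for B, so the number of Jordan blocks at λ = -1 differs. A and B are not similar.

No.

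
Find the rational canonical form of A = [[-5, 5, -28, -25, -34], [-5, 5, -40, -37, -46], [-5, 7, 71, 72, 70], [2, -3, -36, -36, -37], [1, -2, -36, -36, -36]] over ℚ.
R = [[0, 0, 0, 0, 12], [1, 0, 0, 0, -37], [0, 1, 0, 0, 2], [0, 0, 1, 0, 15], [0, 0, 0, 1, -1]]

The invariant factors of A (the non-unit diagonal entries of the Smith normal form of xI - A over ℚ[x]) are (x - 3)(x + 4)(x^3 - 3x + 1), each dividing the next. The characteristic polynomial is their product, (x - 3)(x + 4)(x^3 - 3x + 1).

The rational canonical form is the block-diagonal matrix of companion matrices C(f_i):
R = [[0, 0, 0, 0, 12], [1, 0, 0, 0, -37], [0, 1, 0, 0, 2], [0, 0, 1, 0, 15], [0, 0, 0, 1, -1]].

Note the characteristic polynomial does not split into linear factors over ℚ, so A has no Jordan form over ℚ; the rational canonical form exists over any field.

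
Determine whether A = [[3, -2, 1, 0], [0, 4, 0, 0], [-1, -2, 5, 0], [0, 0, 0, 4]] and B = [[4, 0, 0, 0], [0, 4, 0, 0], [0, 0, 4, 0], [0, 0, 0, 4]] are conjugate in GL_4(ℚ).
Both have characteristic polynomial (x - 4)^4, but the minimal polynomial of A is (x - 4)^2 while the minimal polynomial of B is x - 4. The minimal polynomial is a similarity invariant, so A and B are not similar.

No.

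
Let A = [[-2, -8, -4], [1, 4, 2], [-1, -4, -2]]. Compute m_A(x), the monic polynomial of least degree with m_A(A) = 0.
m_A(x) = x^2

The characteristic polynomial factors as x^3. The minimal polynomial is ∏(x - λ)^{k_λ} where k_λ is the size of the largest Jordan block at λ.

For λ = 0: rank(A) = 1, and the largest Jordan block has size 2 (the smallest k with rank(A^k) = rank(A^(k+1))).

So m_A(x) = x^2.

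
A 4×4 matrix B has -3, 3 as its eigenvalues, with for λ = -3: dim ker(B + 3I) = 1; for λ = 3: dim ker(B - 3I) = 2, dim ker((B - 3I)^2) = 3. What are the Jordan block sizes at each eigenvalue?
λ = -3: successive nullity increments [1] count blocks of size ≥ k; block sizes are [1].
λ = 3: successive nullity increments [2, 1] count blocks of size ≥ k; block sizes are [2, 1].

Jordan blocks: (-3, 1), (3, 2), (3, 1)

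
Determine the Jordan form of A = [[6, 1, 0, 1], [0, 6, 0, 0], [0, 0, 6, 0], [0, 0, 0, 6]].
The characteristic polynomial is det(xI - A) = (x - 6)^4, so the eigenvalues are 6 (algebraic multiplicity 4).

For λ = 6: rank(A - 6I) = 1, rank((A - 6I)^2) = 0. The eigenspace has dimension 4 - 1 = 3, so there are 3 Jordan blocks; the rank sequence gives block sizes [2, 1, 1].

Assembling the blocks gives the Jordan form J above.

J = [[6, 1, 0, 0], [0, 6, 0, 0], [0, 0, 6, 0], [0, 0, 0, 6]]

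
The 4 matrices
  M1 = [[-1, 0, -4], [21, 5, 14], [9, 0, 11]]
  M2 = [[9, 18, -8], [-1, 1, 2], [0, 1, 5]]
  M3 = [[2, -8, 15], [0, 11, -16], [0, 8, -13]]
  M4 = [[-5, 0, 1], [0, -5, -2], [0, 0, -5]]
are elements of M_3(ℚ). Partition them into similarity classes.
4 classes: {M1}, {M2}, {M3}, {M4}

Characteristic polynomials: χ_{M1} = (x - 5)^3, χ_{M2} = (x - 5)^3, χ_{M3} = (x - 3)(x - 2)(x + 5), χ_{M4} = (x + 5)^3.

{M1}: invariant factors x - 5, (x - 5)^2.

{M2}: invariant factors (x - 5)^3.

{M3}: invariant factors (x - 3)(x - 2)(x + 5).

{M4}: invariant factors x + 5, (x + 5)^2.

Matrices are similar if and only if their invariant-factor lists agree; the partition into similarity classes is {M1}, {M2}, {M3}, {M4}.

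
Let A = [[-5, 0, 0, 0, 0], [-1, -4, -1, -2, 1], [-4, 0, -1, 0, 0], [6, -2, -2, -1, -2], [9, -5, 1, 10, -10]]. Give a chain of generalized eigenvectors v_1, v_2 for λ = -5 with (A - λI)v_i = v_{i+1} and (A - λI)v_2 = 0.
We seek v_1 ∈ ker((A + 5I)^2) \ ker(A + 5I), then set v_{i+1} = (A + 5I) v_i.

One such chain is v_1 = [[0, 1, 0, -1, -2]]^T, v_2 = [[0, 1, 0, -2, -5]]^T. Check: (A + 5I) v_2 = [[0, 0, 0, 0, 0]]^T = 0.

v_1 = [[0, 1, 0, -1, -2]]^T, v_2 = [[0, 1, 0, -2, -5]]^T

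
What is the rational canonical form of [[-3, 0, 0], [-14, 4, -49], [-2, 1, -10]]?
The invariant factors of A (the non-unit diagonal entries of the Smith normal form of xI - A over ℚ[x]) are x + 3, (x + 3)^2, each dividing the next. The characteristic polynomial is their product, (x + 3)^3.

The rational canonical form is the block-diagonal matrix of companion matrices C(f_i):
R = [[-3, 0, 0], [0, 0, -9], [0, 1, -6]].

R = [[-3, 0, 0], [0, 0, -9], [0, 1, -6]]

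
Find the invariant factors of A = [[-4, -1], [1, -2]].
The Jordan structure of A has elementary divisors (x + 3)^2. Arranging the block sizes at each eigenvalue in decreasing order and taking row products gives the invariant factors.

Invariant factors (smallest first, each dividing the next): (x + 3)^2.

Check: the last factor (x + 3)^2 is the minimal polynomial, and the product (x + 3)^2 is the characteristic polynomial.

(x + 3)^2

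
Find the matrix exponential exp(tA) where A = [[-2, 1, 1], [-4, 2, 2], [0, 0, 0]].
A has Jordan form J = [[0, 1, 0], [0, 0, 0], [0, 0, 0]] with A = PJP^{-1}, so e^{tA} = P e^{tJ} P^{-1}.

For a Jordan block J_k(λ), e^{tJ_k(λ)} = e^{λt} · (I + tN + t^2 N^2/2! + ... + t^{k-1} N^{k-1}/(k-1)!) where N is the nilpotent superdiagonal part.

Assembling the blocks and conjugating back gives the entries of e^{tA} as shown above.

e^{tA} = [[1 - 2*t, t, t], [-4*t, 2*t + 1, 2*t], [0, 0, 1]]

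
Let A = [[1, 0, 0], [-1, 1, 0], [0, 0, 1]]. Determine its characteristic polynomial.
xI - A = [[x - 1, 0, 0], [1, x - 1, 0], [0, 0, x - 1]].

Expanding det(xI - A) along the first row:
det(xI - A) = + (x - 1)·det([[x - 1, 0], [0, x - 1]]) - (0)·det([[1, 0], [0, x - 1]]) + (0)·det([[1, x - 1], [0, 0]]).

Evaluating gives χ_A(x) = x^3 - 3x^2 + 3x - 1 = (x - 1)^3.

χ_A(x) = (x - 1)^3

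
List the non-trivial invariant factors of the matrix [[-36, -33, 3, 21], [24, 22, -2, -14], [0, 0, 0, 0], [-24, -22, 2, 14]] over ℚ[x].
x, x, x^2

The Jordan structure of A has elementary divisors x^2, x, x. Arranging the block sizes at each eigenvalue in decreasing order and taking row products gives the invariant factors.

Invariant factors (smallest first, each dividing the next): x, x, x^2.

Check: the last factor x^2 is the minimal polynomial, and the product x^4 is the characteristic polynomial.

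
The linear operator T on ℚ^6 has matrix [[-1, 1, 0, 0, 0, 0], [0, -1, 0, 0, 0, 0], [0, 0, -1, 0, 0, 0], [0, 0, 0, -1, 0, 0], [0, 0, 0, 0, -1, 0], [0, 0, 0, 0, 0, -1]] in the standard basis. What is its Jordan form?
The characteristic polynomial is det(xI - A) = (x + 1)^6, so the eigenvalues are -1 (algebraic multiplicity 6).

For λ = -1: rank(A + I) = 1, rank((A + I)^2) = 0. The eigenspace has dimension 6 - 1 = 5, so there are 5 Jordan blocks; the rank sequence gives block sizes [2, 1, 1, 1, 1].

Assembling the blocks gives the Jordan form J above.

J = [[-1, 1, 0, 0, 0, 0], [0, -1, 0, 0, 0, 0], [0, 0, -1, 0, 0, 0], [0, 0, 0, -1, 0, 0], [0, 0, 0, 0, -1, 0], [0, 0, 0, 0, 0, -1]]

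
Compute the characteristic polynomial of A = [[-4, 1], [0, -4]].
xI - A = [[x + 4, -1], [0, x + 4]].

Expanding det(xI - A) along the first row:
det(xI - A) = + (x + 4)·det([[x + 4]]) - (-1)·det([[0]]).

Evaluating gives χ_A(x) = x^2 + 8x + 16 = (x + 4)^2.

χ_A(x) = (x + 4)^2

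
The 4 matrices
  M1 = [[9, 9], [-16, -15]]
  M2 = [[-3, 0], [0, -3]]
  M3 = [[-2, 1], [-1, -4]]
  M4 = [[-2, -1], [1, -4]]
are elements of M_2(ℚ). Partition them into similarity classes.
Characteristic polynomials: χ_{M1} = (x + 3)^2, χ_{M2} = (x + 3)^2, χ_{M3} = (x + 3)^2, χ_{M4} = (x + 3)^2.

{M1, M3, M4}: invariant factors (x + 3)^2.

{M2}: invariant factors x + 3, x + 3.

Matrices are similar if and only if their invariant-factor lists agree; the partition into similarity classes is {M1, M3, M4}, {M2}.

2 classes: {M1, M3, M4}, {M2}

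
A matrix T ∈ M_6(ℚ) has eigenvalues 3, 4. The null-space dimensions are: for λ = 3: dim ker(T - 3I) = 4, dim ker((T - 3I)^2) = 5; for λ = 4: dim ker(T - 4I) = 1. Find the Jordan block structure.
Jordan blocks: (3, 2), (3, 1), (3, 1), (3, 1), (4, 1)

λ = 3: successive nullity increments [4, 1] count blocks of size ≥ k; block sizes are [2, 1, 1, 1].
λ = 4: successive nullity increments [1] count blocks of size ≥ k; block sizes are [1].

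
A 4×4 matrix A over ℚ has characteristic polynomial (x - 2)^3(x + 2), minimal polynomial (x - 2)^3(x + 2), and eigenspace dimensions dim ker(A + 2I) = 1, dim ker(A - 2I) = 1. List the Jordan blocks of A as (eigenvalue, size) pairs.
Jordan blocks: (-2, 1), (2, 3)

λ = -2: algebraic multiplicity 1 (exponent in χ_A), largest block size 1 (exponent in m_A), 1 block (geometric multiplicity). This forces block sizes [1].
λ = 2: algebraic multiplicity 3 (exponent in χ_A), largest block size 3 (exponent in m_A), 1 block (geometric multiplicity). This forces block sizes [3].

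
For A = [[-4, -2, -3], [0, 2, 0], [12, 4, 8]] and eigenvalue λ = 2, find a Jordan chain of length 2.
v_1 = [[-2, 1, 3]]^T, v_2 = [[1, 0, -2]]^T

We seek v_1 ∈ ker((A - 2I)^2) \ ker(A - 2I), then set v_{i+1} = (A - 2I) v_i.

One such chain is v_1 = [[-2, 1, 3]]^T, v_2 = [[1, 0, -2]]^T. Check: (A - 2I) v_2 = [[0, 0, 0]]^T = 0.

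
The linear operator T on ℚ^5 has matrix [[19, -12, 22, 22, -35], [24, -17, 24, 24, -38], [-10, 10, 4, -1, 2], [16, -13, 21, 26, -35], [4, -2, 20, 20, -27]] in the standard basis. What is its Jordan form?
The characteristic polynomial is det(xI - A) = (x - 5)^3(x + 5)^2, so the eigenvalues are -5 (algebraic multiplicity 2), 5 (algebraic multiplicity 3).

For λ = -5: rank(A + 5I) = 4, rank((A + 5I)^2) = 3. The eigenspace has dimension 5 - 4 = 1, so there is 1 Jordan block; the rank sequence gives block sizes [2].

For λ = 5: rank(A - 5I) = 4, rank((A - 5I)^2) = 3, rank((A - 5I)^3) = 2. The eigenspace has dimension 5 - 4 = 1, so there is 1 Jordan block; the rank sequence gives block sizes [3].

Assembling the blocks gives the Jordan form J above.

J = [[-5, 1, 0, 0, 0], [0, -5, 0, 0, 0], [0, 0, 5, 1, 0], [0, 0, 0, 5, 1], [0, 0, 0, 0, 5]]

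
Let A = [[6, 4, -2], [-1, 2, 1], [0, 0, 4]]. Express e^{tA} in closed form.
A has Jordan form J = [[4, 1, 0], [0, 4, 0], [0, 0, 4]] with A = PJP^{-1}, so e^{tA} = P e^{tJ} P^{-1}.

For a Jordan block J_k(λ), e^{tJ_k(λ)} = e^{λt} · (I + tN + t^2 N^2/2! + ... + t^{k-1} N^{k-1}/(k-1)!) where N is the nilpotent superdiagonal part.

Assembling the blocks and conjugating back gives the entries of e^{tA} as shown above.

e^{tA} = [[(2*t + 1)*e^{4*t}, 4*t*e^{4*t}, -2*t*e^{4*t}], [-t*e^{4*t}, (1 - 2*t)*e^{4*t}, t*e^{4*t}], [0, 0, e^{4*t}]]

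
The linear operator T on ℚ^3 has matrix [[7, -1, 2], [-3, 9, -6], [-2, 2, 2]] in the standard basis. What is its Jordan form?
J = [[6, 1, 0], [0, 6, 0], [0, 0, 6]]

The characteristic polynomial is det(xI - A) = (x - 6)^3, so the eigenvalues are 6 (algebraic multiplicity 3).

For λ = 6: rank(A - 6I) = 1, rank((A - 6I)^2) = 0. The eigenspace has dimension 3 - 1 = 2, so there are 2 Jordan blocks; the rank sequence gives block sizes [2, 1].

Assembling the blocks gives the Jordan form J above.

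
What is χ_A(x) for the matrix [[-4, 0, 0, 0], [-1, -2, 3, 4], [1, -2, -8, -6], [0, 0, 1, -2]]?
xI - A = [[x + 4, 0, 0, 0], [1, x + 2, -3, -4], [-1, 2, x + 8, 6], [0, 0, -1, x + 2]].

Expanding det(xI - A) along the first row:
det(xI - A) = + (x + 4)·det([[x + 2, -3, -4], [2, x + 8, 6], [0, -1, x + 2]]) - (0)·det([[1, -3, -4], [-1, x + 8, 6], [0, -1, x + 2]]) + (0)·det([[1, x + 2, -4], [-1, 2, 6], [0, 0, x + 2]]) - (0)·det([[1, x + 2, -3], [-1, 2, x + 8], [0, 0, -1]]).

Evaluating gives χ_A(x) = x^4 + 16x^3 + 96x^2 + 256x + 256 = (x + 4)^4.

χ_A(x) = (x + 4)^4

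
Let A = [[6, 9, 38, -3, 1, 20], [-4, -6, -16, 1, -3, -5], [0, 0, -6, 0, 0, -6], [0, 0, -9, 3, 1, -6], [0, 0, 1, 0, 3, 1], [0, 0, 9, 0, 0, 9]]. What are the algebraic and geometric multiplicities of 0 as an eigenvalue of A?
The characteristic polynomial is x^3(x - 3)^3, so the factor x appears with exponent 3: the algebraic multiplicity is 3.

rank(A) = 4, so the eigenspace has dimension 6 - 4 = 2: the geometric multiplicity is 2.

Since 2 < 3, A is not diagonalizable.

algebraic multiplicity 3, geometric multiplicity 2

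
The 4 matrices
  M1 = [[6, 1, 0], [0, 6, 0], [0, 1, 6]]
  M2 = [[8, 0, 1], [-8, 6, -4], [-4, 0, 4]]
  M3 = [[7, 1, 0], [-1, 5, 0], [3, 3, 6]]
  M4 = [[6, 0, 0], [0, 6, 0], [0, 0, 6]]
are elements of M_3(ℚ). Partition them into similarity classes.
2 classes: {M1, M2, M3}, {M4}

Characteristic polynomials: χ_{M1} = (x - 6)^3, χ_{M2} = (x - 6)^3, χ_{M3} = (x - 6)^3, χ_{M4} = (x - 6)^3.

{M1, M2, M3}: invariant factors x - 6, (x - 6)^2.

{M4}: invariant factors x - 6, x - 6, x - 6.

Matrices are similar if and only if their invariant-factor lists agree; the partition into similarity classes is {M1, M2, M3}, {M4}.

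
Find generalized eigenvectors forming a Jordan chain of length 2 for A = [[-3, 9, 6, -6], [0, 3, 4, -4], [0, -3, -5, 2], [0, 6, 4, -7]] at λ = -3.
v_1 = [[4, 1, -2, 0]]^T, v_2 = [[-3, -2, 1, -2]]^T

We seek v_1 ∈ ker((A + 3I)^2) \ ker(A + 3I), then set v_{i+1} = (A + 3I) v_i.

One such chain is v_1 = [[4, 1, -2, 0]]^T, v_2 = [[-3, -2, 1, -2]]^T. Check: (A + 3I) v_2 = [[0, 0, 0, 0]]^T = 0.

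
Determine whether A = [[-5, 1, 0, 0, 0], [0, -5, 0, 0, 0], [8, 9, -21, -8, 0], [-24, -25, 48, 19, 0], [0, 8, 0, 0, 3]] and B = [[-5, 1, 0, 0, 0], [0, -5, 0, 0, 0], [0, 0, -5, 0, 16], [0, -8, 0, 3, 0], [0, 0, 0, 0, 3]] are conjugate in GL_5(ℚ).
Two matrices over a field are similar if and only if they have the same invariant factors.

Both A and B have characteristic polynomial (x - 3)^2(x + 5)^3 and minimal polynomial (x - 3)(x + 5)^2. Computing further, both have invariant factors (x - 3)(x + 5), (x - 3)(x + 5)^2. Hence A and B are similar.

Yes.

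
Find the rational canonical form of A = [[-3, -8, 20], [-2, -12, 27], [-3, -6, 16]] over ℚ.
R = [[0, 0, 2], [1, 0, -2], [0, 1, 1]]

The invariant factors of A (the non-unit diagonal entries of the Smith normal form of xI - A over ℚ[x]) are (x - 1)(x^2 + 2), each dividing the next. The characteristic polynomial is their product, (x - 1)(x^2 + 2).

The rational canonical form is the block-diagonal matrix of companion matrices C(f_i):
R = [[0, 0, 2], [1, 0, -2], [0, 1, 1]].

Note the characteristic polynomial does not split into linear factors over ℚ, so A has no Jordan form over ℚ; the rational canonical form exists over any field.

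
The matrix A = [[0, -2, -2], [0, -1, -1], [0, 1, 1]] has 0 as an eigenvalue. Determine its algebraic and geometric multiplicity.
algebraic multiplicity 3, geometric multiplicity 2

The characteristic polynomial is x^3, so the factor x appears with exponent 3: the algebraic multiplicity is 3.

rank(A) = 1, so the eigenspace has dimension 3 - 1 = 2: the geometric multiplicity is 2.

Since 2 < 3, A is not diagonalizable.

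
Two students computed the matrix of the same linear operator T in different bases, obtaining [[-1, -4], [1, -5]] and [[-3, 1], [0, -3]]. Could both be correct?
Yes.

Two matrices over a field are similar if and only if they have the same invariant factors.

Both A and B have characteristic polynomial (x + 3)^2 and minimal polynomial (x + 3)^2. Computing further, both have invariant factors (x + 3)^2. Hence A and B are similar.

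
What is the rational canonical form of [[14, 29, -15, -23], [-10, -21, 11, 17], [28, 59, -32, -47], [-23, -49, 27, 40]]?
R = [[0, 0, 0, -2], [1, 0, 0, 6], [0, 1, 0, -4], [0, 0, 1, 1]]

The invariant factors of A (the non-unit diagonal entries of the Smith normal form of xI - A over ℚ[x]) are (x - 1)(x^3 + 4x - 2), each dividing the next. The characteristic polynomial is their product, (x - 1)(x^3 + 4x - 2).

The rational canonical form is the block-diagonal matrix of companion matrices C(f_i):
R = [[0, 0, 0, -2], [1, 0, 0, 6], [0, 1, 0, -4], [0, 0, 1, 1]].

Note the characteristic polynomial does not split into linear factors over ℚ, so A has no Jordan form over ℚ; the rational canonical form exists over any field.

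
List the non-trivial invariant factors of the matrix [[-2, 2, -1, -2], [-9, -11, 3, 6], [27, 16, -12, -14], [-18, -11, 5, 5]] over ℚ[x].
(x + 5)^2, (x + 5)^2

The Jordan structure of A has elementary divisors (x + 5)^2, (x + 5)^2. Arranging the block sizes at each eigenvalue in decreasing order and taking row products gives the invariant factors.

Invariant factors (smallest first, each dividing the next): (x + 5)^2, (x + 5)^2.

Check: the last factor (x + 5)^2 is the minimal polynomial, and the product (x + 5)^4 is the characteristic polynomial.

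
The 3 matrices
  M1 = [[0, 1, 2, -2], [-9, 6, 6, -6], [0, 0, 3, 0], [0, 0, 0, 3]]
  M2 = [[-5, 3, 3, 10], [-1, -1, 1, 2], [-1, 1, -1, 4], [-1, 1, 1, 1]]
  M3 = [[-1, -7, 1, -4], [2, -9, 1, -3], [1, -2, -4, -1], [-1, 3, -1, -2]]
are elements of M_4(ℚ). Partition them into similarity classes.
3 classes: {M1}, {M2}, {M3}

Characteristic polynomials: χ_{M1} = (x - 3)^4, χ_{M2} = (x + 1)^2(x + 2)^2, χ_{M3} = (x + 4)^4.

{M1}: invariant factors x - 3, x - 3, (x - 3)^2.

{M2}: invariant factors x + 2, (x + 1)^2(x + 2).

{M3}: invariant factors (x + 4)^2, (x + 4)^2.

Matrices are similar if and only if their invariant-factor lists agree; the partition into similarity classes is {M1}, {M2}, {M3}.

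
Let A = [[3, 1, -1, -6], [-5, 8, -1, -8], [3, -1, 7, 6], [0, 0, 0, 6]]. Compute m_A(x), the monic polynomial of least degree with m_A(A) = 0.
m_A(x) = (x - 6)^3

The characteristic polynomial factors as (x - 6)^4. The minimal polynomial is ∏(x - λ)^{k_λ} where k_λ is the size of the largest Jordan block at λ.

For λ = 6: rank(A - 6I) = 2, and the largest Jordan block has size 3 (the smallest k with rank((A - 6I)^k) = rank((A - 6I)^(k+1))).

So m_A(x) = (x - 6)^3.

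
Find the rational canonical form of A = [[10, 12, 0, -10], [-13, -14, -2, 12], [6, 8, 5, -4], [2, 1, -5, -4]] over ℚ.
The invariant factors of A (the non-unit diagonal entries of the Smith normal form of xI - A over ℚ[x]) are (x + 3)(x^3 - 4x - 2), each dividing the next. The characteristic polynomial is their product, (x + 3)(x^3 - 4x - 2).

The rational canonical form is the block-diagonal matrix of companion matrices C(f_i):
R = [[0, 0, 0, 6], [1, 0, 0, 14], [0, 1, 0, 4], [0, 0, 1, -3]].

Note the characteristic polynomial does not split into linear factors over ℚ, so A has no Jordan form over ℚ; the rational canonical form exists over any field.

R = [[0, 0, 0, 6], [1, 0, 0, 14], [0, 1, 0, 4], [0, 0, 1, -3]]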